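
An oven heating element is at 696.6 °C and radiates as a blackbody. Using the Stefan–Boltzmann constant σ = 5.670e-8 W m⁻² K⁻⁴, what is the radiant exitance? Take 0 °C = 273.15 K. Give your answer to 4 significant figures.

T = 696.6 °C + 273.15 = 969.75 K.
Stefan–Boltzmann: I = σT⁴ = 5.670×10⁻⁸ × (969.75)⁴ = 5.014×10⁴ W/m².

I ≈ 5.014×10⁴ W/m²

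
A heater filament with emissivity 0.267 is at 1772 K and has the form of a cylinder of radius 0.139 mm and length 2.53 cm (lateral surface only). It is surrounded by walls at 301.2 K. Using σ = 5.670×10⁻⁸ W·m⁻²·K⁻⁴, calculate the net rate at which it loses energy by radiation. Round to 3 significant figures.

Lateral area A = 2πrL = 2π×1.39×10⁻⁴×0.0253 = 2.20961×10⁻⁵ m².
Net radiated power P_net = εσA(T⁴ − T₀⁴) = 0.267×5.670×10⁻⁸×2.20961×10⁻⁵×(1772⁴ − 301.2⁴).
T⁴ − T₀⁴ = 9.85950×10¹² − 8.23038×10⁹ = 9.85127×10¹² K⁴, so P_net = 3.30 W.

Net loss ≈ 3.30 W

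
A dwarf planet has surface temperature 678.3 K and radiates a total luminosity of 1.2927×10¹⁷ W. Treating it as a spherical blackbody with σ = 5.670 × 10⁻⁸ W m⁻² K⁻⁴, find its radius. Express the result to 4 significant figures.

R ≈ 9.258×10⁵ m

L = 4πR²σT⁴ ⇒ R = √(L/(4πσT⁴)).
σT⁴ = 12002.5 W/m², so R = √(1.2927×10¹⁷/(4π×12002.5)) = 9.258×10⁵ m.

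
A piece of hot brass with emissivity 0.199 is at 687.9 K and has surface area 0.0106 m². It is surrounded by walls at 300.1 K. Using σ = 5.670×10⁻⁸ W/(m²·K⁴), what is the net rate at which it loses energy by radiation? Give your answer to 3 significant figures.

Area A = 0.0106 m².
Net radiated power P_net = εσA(T⁴ − T₀⁴) = 0.199×5.670×10⁻⁸×0.0106×(687.9⁴ − 300.1⁴).
T⁴ − T₀⁴ = 2.23924×10¹¹ − 8.11081×10⁹ = 2.15813×10¹¹ K⁴, so P_net = 25.8 W.

Net loss ≈ 25.8 W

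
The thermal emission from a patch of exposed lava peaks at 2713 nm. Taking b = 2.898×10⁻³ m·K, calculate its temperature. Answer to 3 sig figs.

T ≈ 1.07×10³ K

Wien's law gives T = b/λ_max = (2.898×10⁻³ m·K)/(2.713×10⁻⁶ m) = 1.07×10³ K.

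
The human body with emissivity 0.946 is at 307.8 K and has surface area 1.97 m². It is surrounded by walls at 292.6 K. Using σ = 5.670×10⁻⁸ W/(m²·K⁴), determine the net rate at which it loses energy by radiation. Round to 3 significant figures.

Area A = 1.97 m².
Net radiated power P_net = εσA(T⁴ − T₀⁴) = 0.946×5.670×10⁻⁸×1.97×(307.8⁴ − 292.6⁴).
T⁴ − T₀⁴ = 8.97583×10⁹ − 7.32989×10⁹ = 1.64594×10⁹ K⁴, so P_net = 174 W.

Net loss ≈ 174 W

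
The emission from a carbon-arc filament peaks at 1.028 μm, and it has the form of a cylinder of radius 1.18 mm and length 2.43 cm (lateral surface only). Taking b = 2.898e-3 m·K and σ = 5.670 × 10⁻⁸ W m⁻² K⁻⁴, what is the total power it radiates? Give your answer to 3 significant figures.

Wien's law: T = b/λ_max = 2.898×10⁻³/1.028×10⁻⁶ = 2819.07 K.
Lateral area A = 2πrL = 2π×1.18×10⁻³×0.0243 = 1.80164×10⁻⁴ m².
Then P = σAT⁴ = 5.670×10⁻⁸×1.80164×10⁻⁴×(2819.07)⁴ = 645 W.

P ≈ 645 W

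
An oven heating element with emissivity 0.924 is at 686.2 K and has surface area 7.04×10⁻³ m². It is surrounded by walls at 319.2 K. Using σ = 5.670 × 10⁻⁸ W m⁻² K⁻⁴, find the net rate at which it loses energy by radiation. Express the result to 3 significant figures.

Net loss ≈ 77.9 W

Area A = 7.04×10⁻³ m².
Net radiated power P_net = εσA(T⁴ − T₀⁴) = 0.924×5.670×10⁻⁸×7.04×10⁻³×(686.2⁴ − 319.2⁴).
T⁴ − T₀⁴ = 2.21719×10¹¹ − 1.03813×10¹⁰ = 2.11338×10¹¹ K⁴, so P_net = 77.9 W.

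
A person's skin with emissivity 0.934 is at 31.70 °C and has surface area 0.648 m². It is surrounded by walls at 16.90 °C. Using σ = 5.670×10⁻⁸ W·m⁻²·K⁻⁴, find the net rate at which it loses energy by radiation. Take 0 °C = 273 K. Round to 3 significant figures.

T = 31.70 °C + 273 = 304.70 K.
Surroundings: T = 16.90 °C + 273 = 289.90 K.
Area A = 0.648 m².
Net radiated power P_net = εσA(T⁴ − T₀⁴) = 0.934×5.670×10⁻⁸×0.648×(304.70⁴ − 289.90⁴).
T⁴ − T₀⁴ = 8.61965×10⁹ − 7.06306×10⁹ = 1.55659×10⁹ K⁴, so P_net = 53.4 W.

Net loss ≈ 53.4 W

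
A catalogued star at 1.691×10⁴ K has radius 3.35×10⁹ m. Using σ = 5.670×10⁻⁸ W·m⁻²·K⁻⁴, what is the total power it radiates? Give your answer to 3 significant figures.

P ≈ 6.54×10²⁹ W

Surface area A = 4πR² = 4π(3.35×10⁹ m)² = 1.41026×10²⁰ m².
P = σAT⁴ = 5.670×10⁻⁸ × 1.41026×10²⁰ × (1.691×10⁴)⁴ = 6.54×10²⁹ W.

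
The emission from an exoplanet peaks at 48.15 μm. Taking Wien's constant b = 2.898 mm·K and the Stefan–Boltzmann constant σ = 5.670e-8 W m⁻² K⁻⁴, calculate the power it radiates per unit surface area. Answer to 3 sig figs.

I ≈ 0.744 W/m²

Wien's law: T = b/λ_max = 2.898×10⁻³/4.815×10⁻⁵ = 60.1869 K.
Then I = σT⁴ = 5.670×10⁻⁸×(60.1869)⁴ = 0.744 W/m².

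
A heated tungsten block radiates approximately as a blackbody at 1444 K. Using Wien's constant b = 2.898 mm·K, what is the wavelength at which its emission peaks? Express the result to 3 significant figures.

Wien's displacement law: λ_max = b/T = (2.898×10⁻³ m·K)/(1444 K) = 2.007×10⁻⁶ m.
That is 2.01 μm, in the infrared range.

λ_max ≈ 2.01 μm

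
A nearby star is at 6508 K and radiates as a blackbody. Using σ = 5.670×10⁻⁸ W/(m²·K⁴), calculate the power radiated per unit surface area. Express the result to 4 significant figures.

Stefan–Boltzmann: I = σT⁴ = 5.670×10⁻⁸ × (6508)⁴ = 1.017×10⁸ W/m².

I ≈ 1.017×10⁸ W/m²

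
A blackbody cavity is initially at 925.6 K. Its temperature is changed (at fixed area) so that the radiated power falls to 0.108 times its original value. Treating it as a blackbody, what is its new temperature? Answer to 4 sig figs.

P ∝ T⁴, so T₂/T₁ = (P₂/P₁)^(1/4) = (0.108)^(1/4) = 0.573266.
T₂ = 925.6 × 0.573266 = 530.6 K.

T₂ ≈ 530.6 K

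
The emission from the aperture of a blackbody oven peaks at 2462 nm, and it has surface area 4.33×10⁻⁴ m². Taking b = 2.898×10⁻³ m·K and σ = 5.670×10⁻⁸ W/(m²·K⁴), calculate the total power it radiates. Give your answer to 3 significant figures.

P ≈ 47.1 W

Wien's law: T = b/λ_max = 2.898×10⁻³/2.462×10⁻⁶ = 1177.09 K.
Area A = 4.33×10⁻⁴ m².
Then P = σAT⁴ = 5.670×10⁻⁸×4.33×10⁻⁴×(1177.09)⁴ = 47.1 W.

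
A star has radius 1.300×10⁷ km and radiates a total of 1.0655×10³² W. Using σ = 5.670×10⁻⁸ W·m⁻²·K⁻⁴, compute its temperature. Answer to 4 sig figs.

Surface area A = 4πR² = 4π(1.300×10¹⁰ m)² = 2.12372×10²¹ m².
P = σAT⁴ ⇒ T = (P/(σA))^(1/4) = (1.0655×10³²/(5.670×10⁻⁸×2.12372×10²¹))^(1/4) = 3.067×10⁴ K.

T ≈ 3.067×10⁴ K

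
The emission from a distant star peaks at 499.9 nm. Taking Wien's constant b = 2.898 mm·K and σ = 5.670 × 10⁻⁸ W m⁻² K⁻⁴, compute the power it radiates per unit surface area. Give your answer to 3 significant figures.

I ≈ 6.40×10⁷ W/m²

Wien's law: T = b/λ_max = 2.898×10⁻³/4.999×10⁻⁷ = 5797.16 K.
Then I = σT⁴ = 5.670×10⁻⁸×(5797.16)⁴ = 6.40×10⁷ W/m².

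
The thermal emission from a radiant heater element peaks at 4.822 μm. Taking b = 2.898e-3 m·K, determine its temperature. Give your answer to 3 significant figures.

Wien's law gives T = b/λ_max = (2.898×10⁻³ m·K)/(4.822×10⁻⁶ m) = 601 K.

T ≈ 601 K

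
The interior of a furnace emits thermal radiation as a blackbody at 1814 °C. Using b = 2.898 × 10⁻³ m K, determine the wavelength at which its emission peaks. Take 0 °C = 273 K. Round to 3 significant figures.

T = 1814 °C + 273 = 2087 K.
Wien's displacement law: λ_max = b/T = (2.898×10⁻³ m·K)/(2087 K) = 1.389×10⁻⁶ m.
That is 1.39 μm, in the infrared range.

λ_max ≈ 1.39 μm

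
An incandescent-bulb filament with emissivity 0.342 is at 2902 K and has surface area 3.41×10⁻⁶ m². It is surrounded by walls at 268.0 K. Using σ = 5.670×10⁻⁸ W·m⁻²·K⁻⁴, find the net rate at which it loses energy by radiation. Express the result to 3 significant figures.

Net loss ≈ 4.69 W

Area A = 3.41×10⁻⁶ m².
Net radiated power P_net = εσA(T⁴ − T₀⁴) = 0.342×5.670×10⁻⁸×3.41×10⁻⁶×(2902⁴ − 268.0⁴).
T⁴ − T₀⁴ = 7.09234×10¹³ − 5.15869×10⁹ = 7.09182×10¹³ K⁴, so P_net = 4.69 W.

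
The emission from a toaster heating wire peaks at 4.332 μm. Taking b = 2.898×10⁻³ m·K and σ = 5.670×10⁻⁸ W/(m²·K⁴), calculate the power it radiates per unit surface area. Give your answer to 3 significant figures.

I ≈ 1.14×10⁴ W/m²

Wien's law: T = b/λ_max = 2.898×10⁻³/4.332×10⁻⁶ = 668.975 K.
Then I = σT⁴ = 5.670×10⁻⁸×(668.975)⁴ = 1.14×10⁴ W/m².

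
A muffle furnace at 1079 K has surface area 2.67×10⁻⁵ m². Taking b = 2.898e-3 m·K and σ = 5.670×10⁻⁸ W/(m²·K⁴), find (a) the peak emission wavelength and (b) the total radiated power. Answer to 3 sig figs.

(a) λ_max = b/T = 2.898×10⁻³/1079 = 2.686×10⁻⁶ m = 2.69×10³ nm.
Area A = 2.67×10⁻⁵ m².
(b) P = σAT⁴ = 5.670×10⁻⁸×2.67×10⁻⁵×(1079)⁴ = 2.05 W.

λ_max ≈ 2.69×10³ nm; P ≈ 2.05 W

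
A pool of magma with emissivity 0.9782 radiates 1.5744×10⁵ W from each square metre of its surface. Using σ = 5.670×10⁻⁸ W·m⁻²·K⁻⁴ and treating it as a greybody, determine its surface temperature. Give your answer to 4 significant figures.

T ≈ 1298 K

I = εσT⁴, so T = (I/εσ)^(1/4) = (1.5744×10⁵/(0.9782×5.670×10⁻⁸))^(1/4) = 1298 K.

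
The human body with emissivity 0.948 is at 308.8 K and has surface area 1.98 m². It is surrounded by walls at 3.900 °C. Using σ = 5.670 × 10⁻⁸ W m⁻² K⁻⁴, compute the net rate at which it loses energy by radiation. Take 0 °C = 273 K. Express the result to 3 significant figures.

Surroundings: T = 3.900 °C + 273 = 276.900 K.
Area A = 1.98 m².
Net radiated power P_net = εσA(T⁴ − T₀⁴) = 0.948×5.670×10⁻⁸×1.98×(308.8⁴ − 276.900⁴).
T⁴ − T₀⁴ = 9.09304×10⁹ − 5.87884×10⁹ = 3.21420×10⁹ K⁴, so P_net = 342 W.

Net loss ≈ 342 W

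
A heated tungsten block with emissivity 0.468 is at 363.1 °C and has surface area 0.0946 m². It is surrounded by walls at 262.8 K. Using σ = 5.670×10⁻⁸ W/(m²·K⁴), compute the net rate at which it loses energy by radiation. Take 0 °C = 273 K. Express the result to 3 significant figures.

T = 363.1 °C + 273 = 636.1 K.
Area A = 0.0946 m².
Net radiated power P_net = εσA(T⁴ − T₀⁴) = 0.468×5.670×10⁻⁸×0.0946×(636.1⁴ − 262.8⁴).
T⁴ − T₀⁴ = 1.63720×10¹¹ − 4.76981×10⁹ = 1.58950×10¹¹ K⁴, so P_net = 399 W.

Net loss ≈ 399 W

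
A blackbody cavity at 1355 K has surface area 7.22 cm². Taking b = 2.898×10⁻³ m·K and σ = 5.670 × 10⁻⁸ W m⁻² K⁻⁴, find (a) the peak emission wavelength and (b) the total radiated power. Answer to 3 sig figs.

(a) λ_max = b/T = 2.898×10⁻³/1355 = 2.139×10⁻⁶ m = 2.14×10³ nm.
Area A = 7.22 cm² = 7.22×10⁻⁴ m².
(b) P = σAT⁴ = 5.670×10⁻⁸×7.22×10⁻⁴×(1355)⁴ = 138 W.

λ_max ≈ 2.14×10³ nm; P ≈ 138 W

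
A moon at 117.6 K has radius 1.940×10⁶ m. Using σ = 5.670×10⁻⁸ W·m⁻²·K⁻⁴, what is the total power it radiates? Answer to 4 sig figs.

P ≈ 5.129×10¹⁴ W

Surface area A = 4πR² = 4π(1.940×10⁶ m)² = 4.72948×10¹³ m².
P = σAT⁴ = 5.670×10⁻⁸ × 4.72948×10¹³ × (117.6)⁴ = 5.129×10¹⁴ W.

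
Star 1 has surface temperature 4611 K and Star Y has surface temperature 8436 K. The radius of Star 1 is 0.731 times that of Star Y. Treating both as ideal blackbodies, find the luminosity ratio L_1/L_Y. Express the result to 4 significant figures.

L_1/L_Y ≈ 0.04769

L ∝ R²T⁴, so L_1/L_Y = (R_1/R_Y)²(T_1/T_Y)⁴ = (0.731)² × (4611/8436)⁴ = 0.534361 × 0.0892553 = 0.04769.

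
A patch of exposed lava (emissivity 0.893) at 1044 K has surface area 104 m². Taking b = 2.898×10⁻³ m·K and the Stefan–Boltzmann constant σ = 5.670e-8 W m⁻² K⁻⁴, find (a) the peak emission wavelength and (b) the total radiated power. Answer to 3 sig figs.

λ_max ≈ 2.78×10³ nm; P ≈ 6.26×10⁶ W

(a) λ_max = b/T = 2.898×10⁻³/1044 = 2.776×10⁻⁶ m = 2.78×10³ nm.
Area A = 104 m².
(b) P = εσAT⁴ = 0.893×5.670×10⁻⁸×104×(1044)⁴ = 6.26×10⁶ W.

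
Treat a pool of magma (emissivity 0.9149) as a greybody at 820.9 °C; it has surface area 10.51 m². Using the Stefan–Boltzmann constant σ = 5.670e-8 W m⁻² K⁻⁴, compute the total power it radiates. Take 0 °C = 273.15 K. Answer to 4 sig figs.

P ≈ 7.811×10⁵ W

T = 820.9 °C + 273.15 = 1094.05 K.
Area A = 10.51 m².
P = εσAT⁴ = 0.9149 × 5.670×10⁻⁸ × 10.51 × (1094.05)⁴ = 7.811×10⁵ W.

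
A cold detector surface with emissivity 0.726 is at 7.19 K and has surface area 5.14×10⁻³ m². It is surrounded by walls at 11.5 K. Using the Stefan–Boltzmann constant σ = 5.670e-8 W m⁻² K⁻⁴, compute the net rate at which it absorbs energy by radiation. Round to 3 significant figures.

Net gain ≈ 3.14×10⁻⁶ W

Area A = 5.14×10⁻³ m².
Net radiated power P_net = εσA(T⁴ − T₀⁴) = 0.726×5.670×10⁻⁸×5.14×10⁻³×(7.19⁴ − 11.5⁴).
T⁴ − T₀⁴ = 2672.49 − 17490.1 = -14817.6 K⁴, so P_net = -3.14×10⁻⁶ W — negative, meaning a net gain of 3.14×10⁻⁶ W.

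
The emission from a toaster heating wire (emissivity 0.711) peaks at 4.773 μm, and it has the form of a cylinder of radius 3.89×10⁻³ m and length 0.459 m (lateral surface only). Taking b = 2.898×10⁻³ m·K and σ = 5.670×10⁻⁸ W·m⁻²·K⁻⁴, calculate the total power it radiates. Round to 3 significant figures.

P ≈ 61.5 W

Wien's law: T = b/λ_max = 2.898×10⁻³/4.773×10⁻⁶ = 607.165 K.
Lateral area A = 2πrL = 2π×3.89×10⁻³×0.459 = 0.0112187 m².
Then P = εσAT⁴ = 0.711×5.670×10⁻⁸×0.0112187×(607.165)⁴ = 61.5 W.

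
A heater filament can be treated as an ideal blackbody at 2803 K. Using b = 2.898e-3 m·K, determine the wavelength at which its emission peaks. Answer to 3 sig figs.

λ_max ≈ 1.03×10³ nm

Wien's displacement law: λ_max = b/T = (2.898×10⁻³ m·K)/(2803 K) = 1.034×10⁻⁶ m.
That is 1.03×10³ nm, in the infrared range.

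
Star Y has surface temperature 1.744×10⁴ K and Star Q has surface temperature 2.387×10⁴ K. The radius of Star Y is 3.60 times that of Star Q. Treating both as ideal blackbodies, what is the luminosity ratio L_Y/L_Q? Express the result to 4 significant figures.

L ∝ R²T⁴, so L_Y/L_Q = (R_Y/R_Q)²(T_Y/T_Q)⁴ = (3.60)² × (1.744×10⁴/2.387×10⁴)⁴ = 12.96 × 0.284955 = 3.693.

L_Y/L_Q ≈ 3.693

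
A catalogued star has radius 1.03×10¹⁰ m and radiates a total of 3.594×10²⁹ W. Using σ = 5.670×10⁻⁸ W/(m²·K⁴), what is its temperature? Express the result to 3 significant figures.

T ≈ 8.30×10³ K

Surface area A = 4πR² = 4π(1.03×10¹⁰ m)² = 1.33317×10²¹ m².
P = σAT⁴ ⇒ T = (P/(σA))^(1/4) = (3.594×10²⁹/(5.670×10⁻⁸×1.33317×10²¹))^(1/4) = 8.30×10³ K.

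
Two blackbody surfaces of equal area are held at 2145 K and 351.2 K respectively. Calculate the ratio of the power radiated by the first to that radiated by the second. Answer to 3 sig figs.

P₁/P₂ ≈ 1.39×10³

With equal areas, P₁/P₂ = (T₁/T₂)⁴ = (2145/351.2)⁴ = 1.39×10³.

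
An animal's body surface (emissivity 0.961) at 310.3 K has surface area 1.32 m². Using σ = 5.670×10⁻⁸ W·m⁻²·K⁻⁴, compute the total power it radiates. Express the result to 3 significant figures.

Area A = 1.32 m².
P = εσAT⁴ = 0.961 × 5.670×10⁻⁸ × 1.32 × (310.3)⁴ = 667 W.

P ≈ 667 W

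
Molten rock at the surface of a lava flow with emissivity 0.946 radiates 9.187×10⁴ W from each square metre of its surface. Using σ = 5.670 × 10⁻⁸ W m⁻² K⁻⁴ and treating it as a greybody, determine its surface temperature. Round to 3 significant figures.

I = εσT⁴, so T = (I/εσ)^(1/4) = (9.187×10⁴/(0.946×5.670×10⁻⁸))^(1/4) = 1.14×10³ K.

T ≈ 1.14×10³ K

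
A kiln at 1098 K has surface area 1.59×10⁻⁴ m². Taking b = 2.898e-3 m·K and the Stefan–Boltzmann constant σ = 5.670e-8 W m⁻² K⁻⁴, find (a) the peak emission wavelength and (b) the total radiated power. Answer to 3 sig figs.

(a) λ_max = b/T = 2.898×10⁻³/1098 = 2.639×10⁻⁶ m = 2.64 μm.
Area A = 1.59×10⁻⁴ m².
(b) P = σAT⁴ = 5.670×10⁻⁸×1.59×10⁻⁴×(1098)⁴ = 13.1 W.

λ_max ≈ 2.64 μm; P ≈ 13.1 W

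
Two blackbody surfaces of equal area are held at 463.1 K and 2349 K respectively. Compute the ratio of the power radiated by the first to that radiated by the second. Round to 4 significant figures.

With equal areas, P₁/P₂ = (T₁/T₂)⁴ = (463.1/2349)⁴ = 1.511×10⁻³.

P₁/P₂ ≈ 1.511×10⁻³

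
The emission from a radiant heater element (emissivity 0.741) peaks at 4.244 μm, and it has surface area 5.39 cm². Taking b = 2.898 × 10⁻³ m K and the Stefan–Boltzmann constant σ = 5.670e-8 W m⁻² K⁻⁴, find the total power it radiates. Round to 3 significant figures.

P ≈ 4.92 W

Wien's law: T = b/λ_max = 2.898×10⁻³/4.244×10⁻⁶ = 682.846 K.
Area A = 5.39 cm² = 5.39×10⁻⁴ m².
Then P = εσAT⁴ = 0.741×5.670×10⁻⁸×5.39×10⁻⁴×(682.846)⁴ = 4.92 W.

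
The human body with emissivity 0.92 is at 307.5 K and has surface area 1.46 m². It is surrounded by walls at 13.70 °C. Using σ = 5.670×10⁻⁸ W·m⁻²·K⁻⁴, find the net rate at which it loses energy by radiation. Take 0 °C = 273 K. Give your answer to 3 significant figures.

Net loss ≈ 166 W

Surroundings: T = 13.70 °C + 273 = 286.70 K.
Area A = 1.46 m².
Net radiated power P_net = εσA(T⁴ − T₀⁴) = 0.92×5.670×10⁻⁸×1.46×(307.5⁴ − 286.70⁴).
T⁴ − T₀⁴ = 8.94088×10⁹ − 6.75633×10⁹ = 2.18455×10⁹ K⁴, so P_net = 166 W.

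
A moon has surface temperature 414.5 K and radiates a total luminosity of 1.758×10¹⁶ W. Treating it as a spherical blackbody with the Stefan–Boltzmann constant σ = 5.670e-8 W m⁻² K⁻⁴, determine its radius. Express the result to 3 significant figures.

R ≈ 9.14×10⁵ m

L = 4πR²σT⁴ ⇒ R = √(L/(4πσT⁴)).
σT⁴ = 1673.71 W/m², so R = √(1.758×10¹⁶/(4π×1673.71)) = 9.14×10⁵ m.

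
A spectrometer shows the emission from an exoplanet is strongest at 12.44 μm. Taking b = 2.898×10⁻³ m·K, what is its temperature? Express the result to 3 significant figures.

Wien's law gives T = b/λ_max = (2.898×10⁻³ m·K)/(1.244×10⁻⁵ m) = 233 K.

T ≈ 233 K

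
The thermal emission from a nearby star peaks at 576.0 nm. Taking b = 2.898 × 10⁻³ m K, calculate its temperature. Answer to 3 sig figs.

T ≈ 5.03×10³ K

Wien's law gives T = b/λ_max = (2.898×10⁻³ m·K)/(5.760×10⁻⁷ m) = 5.03×10³ K.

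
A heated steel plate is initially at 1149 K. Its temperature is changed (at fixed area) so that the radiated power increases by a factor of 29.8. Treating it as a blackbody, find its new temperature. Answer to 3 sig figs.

P ∝ T⁴, so T₂/T₁ = (P₂/P₁)^(1/4) = (29.8)^(1/4) = 2.33644.
T₂ = 1149 × 2.33644 = 2.68×10³ K.

T₂ ≈ 2.68×10³ K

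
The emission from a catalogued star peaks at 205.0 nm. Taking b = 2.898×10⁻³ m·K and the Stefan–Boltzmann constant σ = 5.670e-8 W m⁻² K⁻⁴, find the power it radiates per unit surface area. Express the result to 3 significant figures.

I ≈ 2.26×10⁹ W/m²

Wien's law: T = b/λ_max = 2.898×10⁻³/2.050×10⁻⁷ = 14136.6 K.
Then I = σT⁴ = 5.670×10⁻⁸×(14136.6)⁴ = 2.26×10⁹ W/m².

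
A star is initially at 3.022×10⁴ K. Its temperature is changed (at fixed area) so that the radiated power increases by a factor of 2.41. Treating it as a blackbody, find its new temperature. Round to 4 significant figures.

T₂ ≈ 3.765×10⁴ K

P ∝ T⁴, so T₂/T₁ = (P₂/P₁)^(1/4) = (2.41)^(1/4) = 1.24596.
T₂ = 3.022×10⁴ × 1.24596 = 3.765×10⁴ K.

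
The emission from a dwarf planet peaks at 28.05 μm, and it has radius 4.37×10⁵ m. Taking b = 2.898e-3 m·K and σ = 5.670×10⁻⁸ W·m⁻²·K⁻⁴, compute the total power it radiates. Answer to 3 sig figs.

P ≈ 1.55×10¹³ W

Wien's law: T = b/λ_max = 2.898×10⁻³/2.805×10⁻⁵ = 103.316 K.
Surface area A = 4πR² = 4π(4.37×10⁵ m)² = 2.39979×10¹² m².
Then P = σAT⁴ = 5.670×10⁻⁸×2.39979×10¹²×(103.316)⁴ = 1.55×10¹³ W.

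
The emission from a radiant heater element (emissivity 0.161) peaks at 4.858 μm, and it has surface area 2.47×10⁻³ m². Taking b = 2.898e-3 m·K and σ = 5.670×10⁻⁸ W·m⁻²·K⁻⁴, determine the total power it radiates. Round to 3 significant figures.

P ≈ 2.86 W

Wien's law: T = b/λ_max = 2.898×10⁻³/4.858×10⁻⁶ = 596.542 K.
Area A = 2.47×10⁻³ m².
Then P = εσAT⁴ = 0.161×5.670×10⁻⁸×2.47×10⁻³×(596.542)⁴ = 2.86 W.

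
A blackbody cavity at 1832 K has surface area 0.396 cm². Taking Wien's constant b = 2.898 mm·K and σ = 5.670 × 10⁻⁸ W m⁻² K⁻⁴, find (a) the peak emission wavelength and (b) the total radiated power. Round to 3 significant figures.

λ_max ≈ 1.58 μm; P ≈ 25.3 W

(a) λ_max = b/T = 2.898×10⁻³/1832 = 1.582×10⁻⁶ m = 1.58 μm.
Area A = 0.396 cm² = 3.96×10⁻⁵ m².
(b) P = σAT⁴ = 5.670×10⁻⁸×3.96×10⁻⁵×(1832)⁴ = 25.3 W.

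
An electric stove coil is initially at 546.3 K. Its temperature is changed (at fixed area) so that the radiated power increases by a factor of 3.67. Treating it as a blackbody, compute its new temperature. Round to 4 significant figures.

P ∝ T⁴, so T₂/T₁ = (P₂/P₁)^(1/4) = (3.67)^(1/4) = 1.38410.
T₂ = 546.3 × 1.38410 = 756.1 K.

T₂ ≈ 756.1 K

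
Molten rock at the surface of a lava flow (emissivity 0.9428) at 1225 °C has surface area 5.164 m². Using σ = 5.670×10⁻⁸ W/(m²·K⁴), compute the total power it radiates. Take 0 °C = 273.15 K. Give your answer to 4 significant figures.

T = 1225 °C + 273.15 = 1498.15 K.
Area A = 5.164 m².
P = εσAT⁴ = 0.9428 × 5.670×10⁻⁸ × 5.164 × (1498.15)⁴ = 1.391×10⁶ W.

P ≈ 1.391×10⁶ W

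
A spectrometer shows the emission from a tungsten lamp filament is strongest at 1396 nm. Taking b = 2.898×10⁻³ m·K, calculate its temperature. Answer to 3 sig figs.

T ≈ 2.08×10³ K

Wien's law gives T = b/λ_max = (2.898×10⁻³ m·K)/(1.396×10⁻⁶ m) = 2.08×10³ K.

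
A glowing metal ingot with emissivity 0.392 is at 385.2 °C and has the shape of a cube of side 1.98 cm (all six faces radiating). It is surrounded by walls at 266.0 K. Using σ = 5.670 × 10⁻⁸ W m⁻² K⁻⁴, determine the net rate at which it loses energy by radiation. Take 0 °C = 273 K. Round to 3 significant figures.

T = 385.2 °C + 273 = 658.2 K.
Area A = 6s² = 6×(0.0198 m)² = 2.35224×10⁻³ m².
Net radiated power P_net = εσA(T⁴ − T₀⁴) = 0.392×5.670×10⁻⁸×2.35224×10⁻³×(658.2⁴ − 266.0⁴).
T⁴ − T₀⁴ = 1.87686×10¹¹ − 5.00641×10⁹ = 1.82680×10¹¹ K⁴, so P_net = 9.55 W.

Net loss ≈ 9.55 W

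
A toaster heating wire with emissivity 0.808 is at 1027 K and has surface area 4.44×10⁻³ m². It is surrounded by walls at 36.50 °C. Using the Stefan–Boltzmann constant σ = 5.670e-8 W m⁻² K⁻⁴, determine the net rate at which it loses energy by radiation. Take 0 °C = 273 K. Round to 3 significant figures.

Net loss ≈ 224 W

Surroundings: T = 36.50 °C + 273 = 309.50 K.
Area A = 4.44×10⁻³ m².
Net radiated power P_net = εσA(T⁴ − T₀⁴) = 0.808×5.670×10⁻⁸×4.44×10⁻³×(1027⁴ − 309.50⁴).
T⁴ − T₀⁴ = 1.11245×10¹² − 9.17577×10⁹ = 1.10327×10¹² K⁴, so P_net = 224 W.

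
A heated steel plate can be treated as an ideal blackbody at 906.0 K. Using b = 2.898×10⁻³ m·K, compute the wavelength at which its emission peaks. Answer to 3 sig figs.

Wien's displacement law: λ_max = b/T = (2.898×10⁻³ m·K)/(906.0 K) = 3.199×10⁻⁶ m.
That is 3.20 μm, in the infrared range.

λ_max ≈ 3.20 μm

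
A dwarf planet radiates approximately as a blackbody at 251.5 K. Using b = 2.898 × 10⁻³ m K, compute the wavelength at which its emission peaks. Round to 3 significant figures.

Wien's displacement law: λ_max = b/T = (2.898×10⁻³ m·K)/(251.5 K) = 1.152×10⁻⁵ m.
That is 11.5 μm, in the infrared range.

λ_max ≈ 11.5 μm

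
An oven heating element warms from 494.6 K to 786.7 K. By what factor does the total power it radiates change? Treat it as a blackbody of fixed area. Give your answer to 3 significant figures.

P₂/P₁ ≈ 6.40

P ∝ T⁴, so P₂/P₁ = (T₂/T₁)⁴ = (786.7/494.6)⁴ = (1.59058)⁴ = 6.40.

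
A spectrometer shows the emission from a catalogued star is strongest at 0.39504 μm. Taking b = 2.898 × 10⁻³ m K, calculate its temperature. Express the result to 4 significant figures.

T ≈ 7336 K

Wien's law gives T = b/λ_max = (2.898×10⁻³ m·K)/(3.9504×10⁻⁷ m) = 7336 K.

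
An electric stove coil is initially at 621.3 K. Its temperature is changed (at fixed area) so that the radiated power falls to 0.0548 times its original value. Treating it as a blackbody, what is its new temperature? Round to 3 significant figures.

T₂ ≈ 301 K

P ∝ T⁴, so T₂/T₁ = (P₂/P₁)^(1/4) = (0.0548)^(1/4) = 0.483833.
T₂ = 621.3 × 0.483833 = 301 K.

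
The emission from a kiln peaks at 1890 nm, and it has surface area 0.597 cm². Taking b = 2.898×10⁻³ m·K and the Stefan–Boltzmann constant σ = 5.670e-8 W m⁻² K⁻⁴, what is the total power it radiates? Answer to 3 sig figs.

Wien's law: T = b/λ_max = 2.898×10⁻³/1.890×10⁻⁶ = 1533.33 K.
Area A = 0.597 cm² = 5.97×10⁻⁵ m².
Then P = σAT⁴ = 5.670×10⁻⁸×5.97×10⁻⁵×(1533.33)⁴ = 18.7 W.

P ≈ 18.7 W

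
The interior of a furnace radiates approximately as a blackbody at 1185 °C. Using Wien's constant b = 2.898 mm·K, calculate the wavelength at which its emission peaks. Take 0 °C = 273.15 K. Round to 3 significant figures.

λ_max ≈ 1.99×10³ nm

T = 1185 °C + 273.15 = 1458.15 K.
Wien's displacement law: λ_max = b/T = (2.898×10⁻³ m·K)/(1458.15 K) = 1.987×10⁻⁶ m.
That is 1.99×10³ nm, in the infrared range.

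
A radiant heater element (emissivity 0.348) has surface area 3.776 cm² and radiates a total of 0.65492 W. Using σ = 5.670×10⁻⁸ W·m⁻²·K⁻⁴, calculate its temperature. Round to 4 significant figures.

T ≈ 544.5 K

Area A = 3.776 cm² = 3.776×10⁻⁴ m².
P = εσAT⁴ ⇒ T = (P/(εσA))^(1/4) = (0.65492/(0.348×5.670×10⁻⁸×3.776×10⁻⁴))^(1/4) = 544.5 K.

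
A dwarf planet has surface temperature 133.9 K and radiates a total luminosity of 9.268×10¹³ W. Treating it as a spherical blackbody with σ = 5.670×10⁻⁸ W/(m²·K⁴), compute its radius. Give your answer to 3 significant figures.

L = 4πR²σT⁴ ⇒ R = √(L/(4πσT⁴)).
σT⁴ = 18.2266 W/m², so R = √(9.268×10¹³/(4π×18.2266)) = 6.36×10⁵ m.

R ≈ 6.36×10⁵ m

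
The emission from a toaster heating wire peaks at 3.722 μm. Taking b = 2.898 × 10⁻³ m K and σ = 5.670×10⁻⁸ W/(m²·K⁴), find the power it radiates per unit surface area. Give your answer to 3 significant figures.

Wien's law: T = b/λ_max = 2.898×10⁻³/3.722×10⁻⁶ = 778.614 K.
Then I = σT⁴ = 5.670×10⁻⁸×(778.614)⁴ = 2.08×10⁴ W/m².

I ≈ 2.08×10⁴ W/m²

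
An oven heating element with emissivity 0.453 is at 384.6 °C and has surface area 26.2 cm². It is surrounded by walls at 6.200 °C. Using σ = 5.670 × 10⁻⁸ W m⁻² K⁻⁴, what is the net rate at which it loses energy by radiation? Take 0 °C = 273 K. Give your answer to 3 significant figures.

Net loss ≈ 12.2 W

T = 384.6 °C + 273 = 657.6 K.
Surroundings: T = 6.200 °C + 273 = 279.200 K.
Area A = 26.2 cm² = 2.62×10⁻³ m².
Net radiated power P_net = εσA(T⁴ − T₀⁴) = 0.453×5.670×10⁻⁸×2.62×10⁻³×(657.6⁴ − 279.200⁴).
T⁴ − T₀⁴ = 1.87002×10¹¹ − 6.07661×10⁹ = 1.80925×10¹¹ K⁴, so P_net = 12.2 W.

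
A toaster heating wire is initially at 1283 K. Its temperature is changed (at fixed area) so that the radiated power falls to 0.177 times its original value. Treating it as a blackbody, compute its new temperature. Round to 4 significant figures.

P ∝ T⁴, so T₂/T₁ = (P₂/P₁)^(1/4) = (0.177)^(1/4) = 0.648624.
T₂ = 1283 × 0.648624 = 832.2 K.

T₂ ≈ 832.2 K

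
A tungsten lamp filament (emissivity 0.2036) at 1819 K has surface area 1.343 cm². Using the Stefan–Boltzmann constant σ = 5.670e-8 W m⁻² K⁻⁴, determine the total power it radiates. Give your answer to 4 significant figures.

P ≈ 16.97 W

Area A = 1.343 cm² = 1.343×10⁻⁴ m².
P = εσAT⁴ = 0.2036 × 5.670×10⁻⁸ × 1.343×10⁻⁴ × (1819)⁴ = 16.97 W.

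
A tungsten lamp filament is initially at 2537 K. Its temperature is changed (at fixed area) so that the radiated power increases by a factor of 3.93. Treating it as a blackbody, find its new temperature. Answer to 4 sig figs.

P ∝ T⁴, so T₂/T₁ = (P₂/P₁)^(1/4) = (3.93)^(1/4) = 1.40799.
T₂ = 2537 × 1.40799 = 3572 K.

T₂ ≈ 3572 K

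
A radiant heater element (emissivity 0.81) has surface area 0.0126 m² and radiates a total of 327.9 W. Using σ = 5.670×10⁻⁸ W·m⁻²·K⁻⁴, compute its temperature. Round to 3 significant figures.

Area A = 0.0126 m².
P = εσAT⁴ ⇒ T = (P/(εσA))^(1/4) = (327.9/(0.81×5.670×10⁻⁸×0.0126))^(1/4) = 868 K.

T ≈ 868 K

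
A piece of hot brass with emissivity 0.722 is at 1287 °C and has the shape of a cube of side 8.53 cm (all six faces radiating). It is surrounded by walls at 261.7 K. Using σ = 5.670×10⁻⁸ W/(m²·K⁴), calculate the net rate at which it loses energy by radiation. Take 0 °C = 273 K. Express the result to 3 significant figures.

T = 1287 °C + 273 = 1560 K.
Area A = 6s² = 6×(0.0853 m)² = 0.0436565 m².
Net radiated power P_net = εσA(T⁴ − T₀⁴) = 0.722×5.670×10⁻⁸×0.0436565×(1560⁴ − 261.7⁴).
T⁴ − T₀⁴ = 5.92241×10¹² − 4.69045×10⁹ = 5.91772×10¹² K⁴, so P_net = 1.06×10⁴ W.

Net loss ≈ 1.06×10⁴ W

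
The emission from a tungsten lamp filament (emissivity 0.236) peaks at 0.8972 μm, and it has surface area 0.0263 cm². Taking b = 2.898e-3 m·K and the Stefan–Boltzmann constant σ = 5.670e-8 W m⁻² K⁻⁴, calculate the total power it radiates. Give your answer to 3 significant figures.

Wien's law: T = b/λ_max = 2.898×10⁻³/8.972×10⁻⁷ = 3230.05 K.
Area A = 0.0263 cm² = 2.63×10⁻⁶ m².
Then P = εσAT⁴ = 0.236×5.670×10⁻⁸×2.63×10⁻⁶×(3230.05)⁴ = 3.83 W.

P ≈ 3.83 W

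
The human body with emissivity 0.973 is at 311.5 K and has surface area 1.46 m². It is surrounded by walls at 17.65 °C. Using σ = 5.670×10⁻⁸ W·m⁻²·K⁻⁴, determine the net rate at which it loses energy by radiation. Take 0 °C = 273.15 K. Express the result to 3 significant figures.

Net loss ≈ 182 W

Surroundings: T = 17.65 °C + 273.15 = 290.80 K.
Area A = 1.46 m².
Net radiated power P_net = εσA(T⁴ − T₀⁴) = 0.973×5.670×10⁻⁸×1.46×(311.5⁴ − 290.80⁴).
T⁴ − T₀⁴ = 9.41526×10⁹ − 7.15118×10⁹ = 2.26408×10⁹ K⁴, so P_net = 182 W.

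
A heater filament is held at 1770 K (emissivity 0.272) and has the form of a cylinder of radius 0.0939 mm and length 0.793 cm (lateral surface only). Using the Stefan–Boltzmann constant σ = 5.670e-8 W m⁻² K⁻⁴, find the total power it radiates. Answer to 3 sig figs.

Lateral area A = 2πrL = 2π×9.39×10⁻⁵×7.93×10⁻³ = 4.67863×10⁻⁶ m².
P = εσAT⁴ = 0.272 × 5.670×10⁻⁸ × 4.67863×10⁻⁶ × (1770)⁴ = 0.708 W.

P ≈ 0.708 W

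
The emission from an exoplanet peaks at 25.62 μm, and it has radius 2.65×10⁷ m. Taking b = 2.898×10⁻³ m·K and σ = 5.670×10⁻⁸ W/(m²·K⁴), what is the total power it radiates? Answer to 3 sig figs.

Wien's law: T = b/λ_max = 2.898×10⁻³/2.562×10⁻⁵ = 113.115 K.
Surface area A = 4πR² = 4π(2.65×10⁷ m)² = 8.82473×10¹⁵ m².
Then P = σAT⁴ = 5.670×10⁻⁸×8.82473×10¹⁵×(113.115)⁴ = 8.19×10¹⁶ W.

P ≈ 8.19×10¹⁶ W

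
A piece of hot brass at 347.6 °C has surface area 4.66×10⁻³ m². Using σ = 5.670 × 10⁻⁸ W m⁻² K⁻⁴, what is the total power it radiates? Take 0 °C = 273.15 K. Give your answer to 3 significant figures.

T = 347.6 °C + 273.15 = 620.75 K.
Area A = 4.66×10⁻³ m².
P = σAT⁴ = 5.670×10⁻⁸ × 4.66×10⁻³ × (620.75)⁴ = 39.2 W.

P ≈ 39.2 W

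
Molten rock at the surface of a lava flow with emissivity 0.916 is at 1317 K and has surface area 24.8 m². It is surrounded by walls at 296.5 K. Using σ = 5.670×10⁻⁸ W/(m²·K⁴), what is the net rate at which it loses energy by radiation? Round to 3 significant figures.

Net loss ≈ 3.87×10⁶ W

Area A = 24.8 m².
Net radiated power P_net = εσA(T⁴ − T₀⁴) = 0.916×5.670×10⁻⁸×24.8×(1317⁴ − 296.5⁴).
T⁴ − T₀⁴ = 3.00845×10¹² − 7.72856×10⁹ = 3.00072×10¹² K⁴, so P_net = 3.87×10⁶ W.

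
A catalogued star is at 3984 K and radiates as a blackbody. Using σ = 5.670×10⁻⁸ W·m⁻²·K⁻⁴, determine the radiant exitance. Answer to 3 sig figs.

Stefan–Boltzmann: I = σT⁴ = 5.670×10⁻⁸ × (3984)⁴ = 1.43×10⁷ W/m².

I ≈ 1.43×10⁷ W/m²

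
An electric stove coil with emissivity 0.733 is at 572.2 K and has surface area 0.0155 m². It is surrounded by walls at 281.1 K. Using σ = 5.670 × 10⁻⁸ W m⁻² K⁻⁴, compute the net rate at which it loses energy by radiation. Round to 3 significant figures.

Net loss ≈ 65.0 W

Area A = 0.0155 m².
Net radiated power P_net = εσA(T⁴ − T₀⁴) = 0.733×5.670×10⁻⁸×0.0155×(572.2⁴ − 281.1⁴).
T⁴ − T₀⁴ = 1.07199×10¹¹ − 6.24372×10⁹ = 1.00955×10¹¹ K⁴, so P_net = 65.0 W.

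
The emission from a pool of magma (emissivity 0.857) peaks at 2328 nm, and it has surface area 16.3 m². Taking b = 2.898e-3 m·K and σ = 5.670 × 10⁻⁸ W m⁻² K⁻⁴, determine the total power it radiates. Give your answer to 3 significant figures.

Wien's law: T = b/λ_max = 2.898×10⁻³/2.328×10⁻⁶ = 1244.85 K.
Area A = 16.3 m².
Then P = εσAT⁴ = 0.857×5.670×10⁻⁸×16.3×(1244.85)⁴ = 1.90×10⁶ W.

P ≈ 1.90×10⁶ W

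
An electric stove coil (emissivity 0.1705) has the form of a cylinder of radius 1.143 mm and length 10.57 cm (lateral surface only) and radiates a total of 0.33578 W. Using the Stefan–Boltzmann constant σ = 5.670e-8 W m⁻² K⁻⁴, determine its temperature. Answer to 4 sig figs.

Lateral area A = 2πrL = 2π×1.143×10⁻³×0.1057 = 7.59104×10⁻⁴ m².
P = εσAT⁴ ⇒ T = (P/(εσA))^(1/4) = (0.33578/(0.1705×5.670×10⁻⁸×7.59104×10⁻⁴))^(1/4) = 462.5 K.

T ≈ 462.5 K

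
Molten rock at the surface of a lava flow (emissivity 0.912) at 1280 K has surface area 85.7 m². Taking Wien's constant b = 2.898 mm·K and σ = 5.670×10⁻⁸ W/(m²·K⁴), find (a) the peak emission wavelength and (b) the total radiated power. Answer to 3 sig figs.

(a) λ_max = b/T = 2.898×10⁻³/1280 = 2.264×10⁻⁶ m = 2.26×10³ nm.
Area A = 85.7 m².
(b) P = εσAT⁴ = 0.912×5.670×10⁻⁸×85.7×(1280)⁴ = 1.19×10⁷ W.

λ_max ≈ 2.26×10³ nm; P ≈ 1.19×10⁷ W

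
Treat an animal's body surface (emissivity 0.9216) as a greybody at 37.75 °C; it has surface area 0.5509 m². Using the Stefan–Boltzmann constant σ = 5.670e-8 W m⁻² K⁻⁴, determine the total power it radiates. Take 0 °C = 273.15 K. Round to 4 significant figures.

T = 37.75 °C + 273.15 = 310.90 K.
Area A = 0.5509 m².
P = εσAT⁴ = 0.9216 × 5.670×10⁻⁸ × 0.5509 × (310.90)⁴ = 269.0 W.

P ≈ 269.0 W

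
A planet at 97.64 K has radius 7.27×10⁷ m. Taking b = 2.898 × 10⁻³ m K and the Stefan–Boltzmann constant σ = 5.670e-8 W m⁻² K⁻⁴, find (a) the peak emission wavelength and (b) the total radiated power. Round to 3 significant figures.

λ_max ≈ 29.7 μm; P ≈ 3.42×10¹⁷ W

(a) λ_max = b/T = 2.898×10⁻³/97.64 = 2.968×10⁻⁵ m = 29.7 μm.
Surface area A = 4πR² = 4π(7.27×10⁷ m)² = 6.64169×10¹⁶ m².
(b) P = σAT⁴ = 5.670×10⁻⁸×6.64169×10¹⁶×(97.64)⁴ = 3.42×10¹⁷ W.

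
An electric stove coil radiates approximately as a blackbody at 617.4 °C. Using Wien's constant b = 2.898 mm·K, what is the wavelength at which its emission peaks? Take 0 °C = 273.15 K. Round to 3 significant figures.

λ_max ≈ 3.25 μm

T = 617.4 °C + 273.15 = 890.55 K.
Wien's displacement law: λ_max = b/T = (2.898×10⁻³ m·K)/(890.55 K) = 3.254×10⁻⁶ m.
That is 3.25 μm, in the infrared range.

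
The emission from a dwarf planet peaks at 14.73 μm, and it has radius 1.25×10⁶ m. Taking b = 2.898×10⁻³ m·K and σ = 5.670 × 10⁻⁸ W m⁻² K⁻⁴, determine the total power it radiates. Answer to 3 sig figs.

P ≈ 1.67×10¹⁵ W

Wien's law: T = b/λ_max = 2.898×10⁻³/1.473×10⁻⁵ = 196.741 K.
Surface area A = 4πR² = 4π(1.25×10⁶ m)² = 1.96350×10¹³ m².
Then P = σAT⁴ = 5.670×10⁻⁸×1.96350×10¹³×(196.741)⁴ = 1.67×10¹⁵ W.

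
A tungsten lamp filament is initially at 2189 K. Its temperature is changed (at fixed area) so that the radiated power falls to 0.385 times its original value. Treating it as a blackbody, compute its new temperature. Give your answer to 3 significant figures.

P ∝ T⁴, so T₂/T₁ = (P₂/P₁)^(1/4) = (0.385)^(1/4) = 0.787708.
T₂ = 2189 × 0.787708 = 1.72×10³ K.

T₂ ≈ 1.72×10³ K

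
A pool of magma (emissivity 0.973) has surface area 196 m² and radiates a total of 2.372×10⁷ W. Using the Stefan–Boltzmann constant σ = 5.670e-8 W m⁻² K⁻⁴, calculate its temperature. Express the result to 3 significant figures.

Area A = 196 m².
P = εσAT⁴ ⇒ T = (P/(εσA))^(1/4) = (2.372×10⁷/(0.973×5.670×10⁻⁸×196))^(1/4) = 1.22×10³ K.

T ≈ 1.22×10³ K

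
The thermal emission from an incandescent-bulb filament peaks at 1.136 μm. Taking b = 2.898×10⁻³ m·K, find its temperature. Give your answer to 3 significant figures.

T ≈ 2.55×10³ K

Wien's law gives T = b/λ_max = (2.898×10⁻³ m·K)/(1.136×10⁻⁶ m) = 2.55×10³ K.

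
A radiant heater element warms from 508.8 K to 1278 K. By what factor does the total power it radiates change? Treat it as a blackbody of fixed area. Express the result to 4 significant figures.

P₂/P₁ ≈ 39.80

P ∝ T⁴, so P₂/P₁ = (T₂/T₁)⁴ = (1278/508.8)⁴ = (2.51179)⁴ = 39.80.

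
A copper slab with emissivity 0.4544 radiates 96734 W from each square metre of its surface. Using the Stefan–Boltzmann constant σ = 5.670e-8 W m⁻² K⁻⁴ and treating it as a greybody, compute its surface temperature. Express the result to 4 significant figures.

T ≈ 1392 K

I = εσT⁴, so T = (I/εσ)^(1/4) = (96734/(0.4544×5.670×10⁻⁸))^(1/4) = 1392 K.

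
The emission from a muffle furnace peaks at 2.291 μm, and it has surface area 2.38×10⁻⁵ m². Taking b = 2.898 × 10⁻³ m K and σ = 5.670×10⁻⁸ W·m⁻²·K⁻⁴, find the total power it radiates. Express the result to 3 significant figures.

Wien's law: T = b/λ_max = 2.898×10⁻³/2.291×10⁻⁶ = 1264.95 K.
Area A = 2.38×10⁻⁵ m².
Then P = σAT⁴ = 5.670×10⁻⁸×2.38×10⁻⁵×(1264.95)⁴ = 3.46 W.

P ≈ 3.46 W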